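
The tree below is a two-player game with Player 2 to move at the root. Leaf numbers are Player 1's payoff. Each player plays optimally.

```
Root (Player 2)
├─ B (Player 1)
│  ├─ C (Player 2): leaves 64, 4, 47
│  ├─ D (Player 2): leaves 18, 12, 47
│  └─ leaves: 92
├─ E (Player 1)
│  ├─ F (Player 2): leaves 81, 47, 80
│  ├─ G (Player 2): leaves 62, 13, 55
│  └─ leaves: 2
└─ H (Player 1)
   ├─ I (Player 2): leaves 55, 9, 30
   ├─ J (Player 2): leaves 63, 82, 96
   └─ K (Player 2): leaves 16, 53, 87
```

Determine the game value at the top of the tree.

C (Player 2): min(64, 4, 47) = 4
D (Player 2): min(18, 12, 47) = 12
B (Player 1): max(4, 12, 92) = 92
F (Player 2): min(81, 47, 80) = 47
G (Player 2): min(62, 13, 55) = 13
E (Player 1): max(47, 13, 2) = 47
I (Player 2): min(55, 9, 30) = 9
J (Player 2): min(63, 82, 96) = 63
K (Player 2): min(16, 53, 87) = 16
H (Player 1): max(9, 63, 16) = 63
Root (Player 2): min(92, 47, 63) = 47

47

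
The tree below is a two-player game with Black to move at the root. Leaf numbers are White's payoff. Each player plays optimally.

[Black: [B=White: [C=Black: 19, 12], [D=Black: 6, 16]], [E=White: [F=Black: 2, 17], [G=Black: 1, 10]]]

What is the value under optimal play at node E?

2

F: min(2, 17) = 2
G: min(1, 10) = 1
E: max(2, 1) = 2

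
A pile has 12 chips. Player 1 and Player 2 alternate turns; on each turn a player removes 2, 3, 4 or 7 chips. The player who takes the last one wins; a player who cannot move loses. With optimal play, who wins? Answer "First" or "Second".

Mark each pile size as W (mover wins) or L (mover loses):
i:   0  1  2  3  4  5  6  7  8  9 10 11 12
     L  L  W  W  W  W  L  W  W  W  W  L  L
Position 12 is L, so the second player wins.

Second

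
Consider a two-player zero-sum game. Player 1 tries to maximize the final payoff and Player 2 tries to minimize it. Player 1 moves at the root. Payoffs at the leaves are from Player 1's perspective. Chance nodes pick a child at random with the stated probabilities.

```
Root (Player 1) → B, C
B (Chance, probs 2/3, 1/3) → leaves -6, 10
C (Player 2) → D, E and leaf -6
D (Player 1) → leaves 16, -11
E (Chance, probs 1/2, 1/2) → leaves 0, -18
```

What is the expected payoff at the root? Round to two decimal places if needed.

-0.67

B (Chance): 2/3·-6 + 1/3·10 = -0.67
D (Player 1): max(16, -11) = 16
E (Chance): 1/2·0 + 1/2·-18 = -9
C (Player 2): min(16, -9, -6) = -9
Root (Player 1): max(-0.67, -9) = -0.67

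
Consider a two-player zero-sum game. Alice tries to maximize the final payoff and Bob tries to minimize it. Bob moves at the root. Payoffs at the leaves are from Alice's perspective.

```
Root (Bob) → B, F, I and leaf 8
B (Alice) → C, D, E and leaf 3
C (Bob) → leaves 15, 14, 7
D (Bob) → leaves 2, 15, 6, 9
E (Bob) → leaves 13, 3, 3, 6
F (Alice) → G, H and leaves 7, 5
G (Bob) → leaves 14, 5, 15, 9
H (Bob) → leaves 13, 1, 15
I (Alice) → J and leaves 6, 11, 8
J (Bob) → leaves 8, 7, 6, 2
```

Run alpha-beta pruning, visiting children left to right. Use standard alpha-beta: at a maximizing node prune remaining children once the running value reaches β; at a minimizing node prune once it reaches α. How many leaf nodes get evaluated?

21

C [α=-∞,β=+∞]: v=7
D [α=7,β=+∞]: v=2 after child 1 ≤ α → α-cutoff, skip 3
E [α=7,β=+∞]: v=3 after child 2 ≤ α → α-cutoff, skip 2
B [α=-∞,β=+∞]: v=7
G [α=-∞,β=7]: v=5
H [α=5,β=7]: v=1 after child 2 ≤ α → α-cutoff, skip 1
F [α=-∞,β=7]: v=7 after child 3 ≥ β → β-cutoff, skip 1
J [α=-∞,β=7]: v=2
I [α=-∞,β=7]: v=11 after child 3 ≥ β → β-cutoff, skip 1
Root [α=-∞,β=+∞]: v=7
Leaves evaluated: 21 of 29.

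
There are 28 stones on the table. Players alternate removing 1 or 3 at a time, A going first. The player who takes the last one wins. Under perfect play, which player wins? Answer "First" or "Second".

Second

W/L table (W = player to move can force a win):
i:   0  1  2  3  4  5  6  7  8  9 10 11 12 13 14 15 16 17 18 19 20 21 22 23 24 25 26 27 28
     L  W  L  W  L  W  L  W  L  W  L  W  L  W  L  W  L  W  L  W  L  W  L  W  L  W  L  W  L
Position 28 is L, so the second player wins.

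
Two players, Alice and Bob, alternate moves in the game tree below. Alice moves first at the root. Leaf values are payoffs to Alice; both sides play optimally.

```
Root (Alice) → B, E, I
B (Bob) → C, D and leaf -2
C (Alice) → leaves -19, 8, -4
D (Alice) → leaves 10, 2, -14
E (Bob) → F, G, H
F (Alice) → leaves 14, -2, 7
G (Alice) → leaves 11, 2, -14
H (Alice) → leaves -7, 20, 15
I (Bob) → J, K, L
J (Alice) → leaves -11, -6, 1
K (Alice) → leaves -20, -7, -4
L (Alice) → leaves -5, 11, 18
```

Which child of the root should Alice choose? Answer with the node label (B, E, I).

E

C (Alice): max(-19, 8, -4) = 8
D (Alice): max(10, 2, -14) = 10
B (Bob): min(8, 10, -2) = -2
F (Alice): max(14, -2, 7) = 14
G (Alice): max(11, 2, -14) = 11
H (Alice): max(-7, 20, 15) = 20
E (Bob): min(14, 11, 20) = 11
J (Alice): max(-11, -6, 1) = 1
K (Alice): max(-20, -7, -4) = -4
L (Alice): max(-5, 11, 18) = 18
I (Bob): min(1, -4, 18) = -4
Root (Alice): max(-2, 11, -4) = 11
Alice picks the child with the highest value: E (value 11).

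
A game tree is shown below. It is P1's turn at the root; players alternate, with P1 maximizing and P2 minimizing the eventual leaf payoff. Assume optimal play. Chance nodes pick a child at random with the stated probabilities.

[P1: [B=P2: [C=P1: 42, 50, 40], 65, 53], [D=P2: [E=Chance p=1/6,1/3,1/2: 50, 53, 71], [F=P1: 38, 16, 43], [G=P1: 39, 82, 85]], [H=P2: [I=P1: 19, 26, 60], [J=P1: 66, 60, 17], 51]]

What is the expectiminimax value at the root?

51

C (P1): max(42, 50, 40) = 50
B (P2): min(50, 65, 53) = 50
E (Chance): 1/6·50 + 1/3·53 + 1/2·71 = 61.5
F (P1): max(38, 16, 43) = 43
G (P1): max(39, 82, 85) = 85
D (P2): min(61.5, 43, 85) = 43
I (P1): max(19, 26, 60) = 60
J (P1): max(66, 60, 17) = 66
H (P2): min(60, 66, 51) = 51
Root (P1): max(50, 43, 51) = 51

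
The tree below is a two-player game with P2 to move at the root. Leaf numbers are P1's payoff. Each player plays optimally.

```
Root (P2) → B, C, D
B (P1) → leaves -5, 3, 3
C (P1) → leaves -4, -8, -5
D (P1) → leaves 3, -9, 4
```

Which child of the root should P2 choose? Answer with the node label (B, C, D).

C

B (P1): max(-5, 3, 3) = 3
C (P1): max(-4, -8, -5) = -4
D (P1): max(3, -9, 4) = 4
Root (P2): min(3, -4, 4) = -4
P2 picks the child with the lowest value: C (value -4).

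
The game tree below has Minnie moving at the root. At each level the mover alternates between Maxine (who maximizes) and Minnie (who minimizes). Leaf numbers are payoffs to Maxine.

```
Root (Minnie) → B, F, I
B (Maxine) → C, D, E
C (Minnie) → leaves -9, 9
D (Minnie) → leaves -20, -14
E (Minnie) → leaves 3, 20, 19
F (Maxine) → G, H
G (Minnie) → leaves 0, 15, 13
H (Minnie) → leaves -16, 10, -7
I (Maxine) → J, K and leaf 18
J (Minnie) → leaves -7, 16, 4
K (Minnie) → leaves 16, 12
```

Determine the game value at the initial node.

C (Minnie): min(-9, 9) = -9
D (Minnie): min(-20, -14) = -20
E (Minnie): min(3, 20, 19) = 3
B (Maxine): max(-9, -20, 3) = 3
G (Minnie): min(0, 15, 13) = 0
H (Minnie): min(-16, 10, -7) = -16
F (Maxine): max(0, -16) = 0
J (Minnie): min(-7, 16, 4) = -7
K (Minnie): min(16, 12) = 12
I (Maxine): max(-7, 12, 18) = 18
Root (Minnie): min(3, 0, 18) = 0

0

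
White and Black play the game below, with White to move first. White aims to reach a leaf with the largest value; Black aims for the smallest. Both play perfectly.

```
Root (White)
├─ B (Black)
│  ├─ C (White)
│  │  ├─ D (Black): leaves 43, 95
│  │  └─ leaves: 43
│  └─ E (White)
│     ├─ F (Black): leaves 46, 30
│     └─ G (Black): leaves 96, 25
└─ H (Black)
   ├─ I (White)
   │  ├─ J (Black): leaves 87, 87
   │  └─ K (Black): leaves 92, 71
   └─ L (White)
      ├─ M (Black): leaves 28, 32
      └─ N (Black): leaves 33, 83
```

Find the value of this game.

33

D (Black): min(43, 95) = 43
C (White): max(43, 43) = 43
F (Black): min(46, 30) = 30
G (Black): min(96, 25) = 25
E (White): max(30, 25) = 30
B (Black): min(43, 30) = 30
J (Black): min(87, 87) = 87
K (Black): min(92, 71) = 71
I (White): max(87, 71) = 87
M (Black): min(28, 32) = 28
N (Black): min(33, 83) = 33
L (White): max(28, 33) = 33
H (Black): min(87, 33) = 33
Root (White): max(30, 33) = 33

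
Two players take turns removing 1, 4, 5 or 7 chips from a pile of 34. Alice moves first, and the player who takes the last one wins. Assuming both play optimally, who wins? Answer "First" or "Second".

Second

i:   0  1  2  3  4  5  6  7  8  9 10 11 12 13 14 15 16 17 18 19 20 21 22 23 24 25 26 27 28 29 30 31 32 33 34
     L  W  L  W  W  W  W  W  L  W  L  W  W  W  W  W  L  W  L  W  W  W  W  W  L  W  L  W  W  W  W  W  L  W  L
Position 34 is L, so the second player wins.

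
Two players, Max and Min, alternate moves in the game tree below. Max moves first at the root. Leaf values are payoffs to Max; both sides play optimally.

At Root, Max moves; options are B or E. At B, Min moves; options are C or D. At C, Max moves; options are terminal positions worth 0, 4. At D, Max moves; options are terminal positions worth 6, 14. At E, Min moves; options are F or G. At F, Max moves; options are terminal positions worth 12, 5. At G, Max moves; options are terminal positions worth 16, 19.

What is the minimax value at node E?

F: max(12, 5) = 12
G: max(16, 19) = 19
E: min(12, 19) = 12

12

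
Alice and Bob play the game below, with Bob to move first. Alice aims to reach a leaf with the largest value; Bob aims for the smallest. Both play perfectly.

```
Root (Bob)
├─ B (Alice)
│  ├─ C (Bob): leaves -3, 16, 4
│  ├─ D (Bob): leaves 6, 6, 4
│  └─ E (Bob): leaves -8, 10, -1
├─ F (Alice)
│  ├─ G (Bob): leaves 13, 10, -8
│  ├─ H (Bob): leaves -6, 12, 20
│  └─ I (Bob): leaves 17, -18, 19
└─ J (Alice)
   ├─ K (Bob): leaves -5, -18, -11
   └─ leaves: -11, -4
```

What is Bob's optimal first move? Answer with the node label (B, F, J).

F

C (Bob): min(-3, 16, 4) = -3
D (Bob): min(6, 6, 4) = 4
E (Bob): min(-8, 10, -1) = -8
B (Alice): max(-3, 4, -8) = 4
G (Bob): min(13, 10, -8) = -8
H (Bob): min(-6, 12, 20) = -6
I (Bob): min(17, -18, 19) = -18
F (Alice): max(-8, -6, -18) = -6
K (Bob): min(-5, -18, -11) = -18
J (Alice): max(-18, -11, -4) = -4
Root (Bob): min(4, -6, -4) = -6
Bob picks the child with the lowest value: F (value -6).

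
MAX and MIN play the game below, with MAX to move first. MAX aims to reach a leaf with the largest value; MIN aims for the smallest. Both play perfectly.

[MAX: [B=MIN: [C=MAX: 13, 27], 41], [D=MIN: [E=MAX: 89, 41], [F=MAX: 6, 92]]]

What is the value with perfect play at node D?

E: max(89, 41) = 89
F: max(6, 92) = 92
D: min(89, 92) = 89

89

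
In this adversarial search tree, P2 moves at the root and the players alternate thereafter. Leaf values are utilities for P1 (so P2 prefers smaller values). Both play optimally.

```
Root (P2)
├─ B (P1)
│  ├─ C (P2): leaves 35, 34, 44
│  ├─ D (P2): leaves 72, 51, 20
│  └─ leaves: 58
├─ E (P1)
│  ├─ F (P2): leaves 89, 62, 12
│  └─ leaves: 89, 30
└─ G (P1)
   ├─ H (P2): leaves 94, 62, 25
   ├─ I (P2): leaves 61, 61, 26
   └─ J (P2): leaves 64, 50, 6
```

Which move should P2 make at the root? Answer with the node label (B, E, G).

G

C (P2): min(35, 34, 44) = 34
D (P2): min(72, 51, 20) = 20
B (P1): max(34, 20, 58) = 58
F (P2): min(89, 62, 12) = 12
E (P1): max(12, 89, 30) = 89
H (P2): min(94, 62, 25) = 25
I (P2): min(61, 61, 26) = 26
J (P2): min(64, 50, 6) = 6
G (P1): max(25, 26, 6) = 26
Root (P2): min(58, 89, 26) = 26
P2 picks the child with the lowest value: G (value 26).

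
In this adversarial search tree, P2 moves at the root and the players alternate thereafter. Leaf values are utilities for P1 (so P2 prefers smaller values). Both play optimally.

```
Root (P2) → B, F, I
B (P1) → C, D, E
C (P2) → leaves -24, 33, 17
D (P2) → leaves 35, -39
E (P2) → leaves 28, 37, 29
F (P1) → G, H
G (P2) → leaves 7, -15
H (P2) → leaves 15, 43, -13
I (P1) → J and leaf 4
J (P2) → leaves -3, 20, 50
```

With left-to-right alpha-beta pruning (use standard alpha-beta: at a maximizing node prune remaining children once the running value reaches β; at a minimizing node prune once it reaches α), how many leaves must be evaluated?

16

C [α=-∞,β=+∞]: v=-24
D [α=-24,β=+∞]: v=-39
E [α=-24,β=+∞]: v=28
B [α=-∞,β=+∞]: v=28
G [α=-∞,β=28]: v=-15
H [α=-15,β=28]: v=-13
F [α=-∞,β=28]: v=-13
J [α=-∞,β=-13]: v=-3
I [α=-∞,β=-13]: v=-3 after child 1 ≥ β → β-cutoff, skip 1
Root [α=-∞,β=+∞]: v=-13
Leaves evaluated: 16 of 17.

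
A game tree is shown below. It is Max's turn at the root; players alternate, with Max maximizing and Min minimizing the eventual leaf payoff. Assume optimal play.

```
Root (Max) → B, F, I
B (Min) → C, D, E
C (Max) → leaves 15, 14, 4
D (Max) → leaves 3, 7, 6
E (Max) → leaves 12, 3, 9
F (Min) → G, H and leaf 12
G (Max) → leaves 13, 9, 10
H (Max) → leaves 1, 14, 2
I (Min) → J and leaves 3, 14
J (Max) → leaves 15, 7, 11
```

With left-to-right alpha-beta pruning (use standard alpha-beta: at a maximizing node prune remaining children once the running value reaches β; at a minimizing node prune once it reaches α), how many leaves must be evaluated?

17

C [α=-∞,β=+∞]: v=15
D [α=-∞,β=15]: v=7
E [α=-∞,β=7]: v=12 after child 1 ≥ β → β-cutoff, skip 2
B [α=-∞,β=+∞]: v=7
G [α=7,β=+∞]: v=13
H [α=7,β=13]: v=14 after child 2 ≥ β → β-cutoff, skip 1
F [α=7,β=+∞]: v=12
J [α=12,β=+∞]: v=15
I [α=12,β=+∞]: v=3 after child 2 ≤ α → α-cutoff, skip 1
Root [α=-∞,β=+∞]: v=12
Leaves evaluated: 17 of 21.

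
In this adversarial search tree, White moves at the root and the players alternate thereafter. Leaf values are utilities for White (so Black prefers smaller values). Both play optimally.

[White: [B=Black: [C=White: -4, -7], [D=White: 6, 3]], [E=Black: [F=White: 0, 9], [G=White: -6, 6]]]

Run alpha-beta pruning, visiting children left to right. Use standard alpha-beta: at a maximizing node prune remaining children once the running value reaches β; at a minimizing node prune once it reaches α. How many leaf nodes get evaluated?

C [α=-∞,β=+∞]: v=-4
D [α=-∞,β=-4]: v=6 after child 1 ≥ β → β-cutoff, skip 1
B [α=-∞,β=+∞]: v=-4
F [α=-4,β=+∞]: v=9
G [α=-4,β=9]: v=6
E [α=-4,β=+∞]: v=6
Root [α=-∞,β=+∞]: v=6
Leaves evaluated: 7 of 8.

7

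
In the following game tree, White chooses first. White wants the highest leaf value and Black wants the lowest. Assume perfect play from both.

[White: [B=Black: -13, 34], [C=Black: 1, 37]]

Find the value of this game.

1

B (Black): min(-13, 34) = -13
C (Black): min(1, 37) = 1
Root (White): max(-13, 1) = 1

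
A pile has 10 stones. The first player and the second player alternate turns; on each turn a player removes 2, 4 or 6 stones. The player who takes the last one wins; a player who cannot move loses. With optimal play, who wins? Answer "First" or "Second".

First

W/L table (W = player to move can force a win):
i:   0  1  2  3  4  5  6  7  8  9 10
     L  L  W  W  W  W  W  W  L  L  W
Position 10 is W, so the first player wins.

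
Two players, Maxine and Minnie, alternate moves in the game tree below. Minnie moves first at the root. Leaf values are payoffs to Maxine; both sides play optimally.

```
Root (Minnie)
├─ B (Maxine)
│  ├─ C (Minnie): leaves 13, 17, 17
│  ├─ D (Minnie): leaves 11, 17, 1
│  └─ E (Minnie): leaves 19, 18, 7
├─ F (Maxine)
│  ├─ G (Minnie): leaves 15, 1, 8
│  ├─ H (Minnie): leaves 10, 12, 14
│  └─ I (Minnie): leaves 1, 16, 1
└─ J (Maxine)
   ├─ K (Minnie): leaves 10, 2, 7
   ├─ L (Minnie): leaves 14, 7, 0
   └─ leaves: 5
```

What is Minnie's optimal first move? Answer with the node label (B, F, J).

J

C (Minnie): min(13, 17, 17) = 13
D (Minnie): min(11, 17, 1) = 1
E (Minnie): min(19, 18, 7) = 7
B (Maxine): max(13, 1, 7) = 13
G (Minnie): min(15, 1, 8) = 1
H (Minnie): min(10, 12, 14) = 10
I (Minnie): min(1, 16, 1) = 1
F (Maxine): max(1, 10, 1) = 10
K (Minnie): min(10, 2, 7) = 2
L (Minnie): min(14, 7, 0) = 0
J (Maxine): max(2, 0, 5) = 5
Root (Minnie): min(13, 10, 5) = 5
Minnie picks the child with the lowest value: J (value 5).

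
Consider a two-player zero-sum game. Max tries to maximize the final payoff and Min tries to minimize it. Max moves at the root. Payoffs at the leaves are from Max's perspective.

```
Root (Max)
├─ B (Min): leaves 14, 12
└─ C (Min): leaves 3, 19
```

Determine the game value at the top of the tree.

12

B (Min): min(14, 12) = 12
C (Min): min(3, 19) = 3
Root (Max): max(12, 3) = 12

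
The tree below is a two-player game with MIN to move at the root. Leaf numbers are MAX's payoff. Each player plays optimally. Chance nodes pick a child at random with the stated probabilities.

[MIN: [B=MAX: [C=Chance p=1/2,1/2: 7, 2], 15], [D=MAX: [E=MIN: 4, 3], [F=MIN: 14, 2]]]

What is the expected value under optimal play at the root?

C (Chance): 1/2·7 + 1/2·2 = 4.5
B (MAX): max(4.5, 15) = 15
E (MIN): min(4, 3) = 3
F (MIN): min(14, 2) = 2
D (MAX): max(3, 2) = 3
Root (MIN): min(15, 3) = 3

3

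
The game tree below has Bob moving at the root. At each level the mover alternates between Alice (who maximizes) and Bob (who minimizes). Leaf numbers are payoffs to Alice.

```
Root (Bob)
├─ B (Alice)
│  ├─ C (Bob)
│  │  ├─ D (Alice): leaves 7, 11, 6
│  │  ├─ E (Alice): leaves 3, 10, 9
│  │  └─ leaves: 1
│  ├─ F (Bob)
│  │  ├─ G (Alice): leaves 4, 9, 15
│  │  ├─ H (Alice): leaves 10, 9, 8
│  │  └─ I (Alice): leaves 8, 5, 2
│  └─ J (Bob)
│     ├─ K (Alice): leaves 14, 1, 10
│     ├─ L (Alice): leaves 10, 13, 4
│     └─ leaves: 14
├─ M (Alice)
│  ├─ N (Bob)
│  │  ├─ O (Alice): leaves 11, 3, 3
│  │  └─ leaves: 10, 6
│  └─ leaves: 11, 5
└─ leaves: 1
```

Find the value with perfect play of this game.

D (Alice): max(7, 11, 6) = 11
E (Alice): max(3, 10, 9) = 10
C (Bob): min(11, 10, 1) = 1
G (Alice): max(4, 9, 15) = 15
H (Alice): max(10, 9, 8) = 10
I (Alice): max(8, 5, 2) = 8
F (Bob): min(15, 10, 8) = 8
K (Alice): max(14, 1, 10) = 14
L (Alice): max(10, 13, 4) = 13
J (Bob): min(14, 13, 14) = 13
B (Alice): max(1, 8, 13) = 13
O (Alice): max(11, 3, 3) = 11
N (Bob): min(11, 10, 6) = 6
M (Alice): max(6, 11, 5) = 11
Root (Bob): min(13, 11, 1) = 1

1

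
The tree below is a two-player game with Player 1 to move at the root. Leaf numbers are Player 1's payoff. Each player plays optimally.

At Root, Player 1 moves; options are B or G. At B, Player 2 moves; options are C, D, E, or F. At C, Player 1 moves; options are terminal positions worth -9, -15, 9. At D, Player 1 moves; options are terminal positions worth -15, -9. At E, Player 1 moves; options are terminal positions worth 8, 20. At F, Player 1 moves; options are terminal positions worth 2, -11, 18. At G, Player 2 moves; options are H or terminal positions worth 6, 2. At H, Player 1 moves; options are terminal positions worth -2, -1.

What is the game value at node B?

-9

C: max(-9, -15, 9) = 9
D: max(-15, -9) = -9
E: max(8, 20) = 20
F: max(2, -11, 18) = 18
B: min(9, -9, 20, 18) = -9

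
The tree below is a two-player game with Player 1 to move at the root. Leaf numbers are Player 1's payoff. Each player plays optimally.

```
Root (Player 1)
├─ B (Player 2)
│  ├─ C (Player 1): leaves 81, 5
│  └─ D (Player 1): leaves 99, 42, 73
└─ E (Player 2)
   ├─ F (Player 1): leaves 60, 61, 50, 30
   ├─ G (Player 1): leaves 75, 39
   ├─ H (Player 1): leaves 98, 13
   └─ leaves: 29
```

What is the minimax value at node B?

C: max(81, 5) = 81
D: max(99, 42, 73) = 99
B: min(81, 99) = 81

81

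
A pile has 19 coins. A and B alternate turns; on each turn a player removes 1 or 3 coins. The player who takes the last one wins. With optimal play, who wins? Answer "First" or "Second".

First

Positions where the player to move wins (W) vs loses (L):
i:   0  1  2  3  4  5  6  7  8  9 10 11 12 13 14 15 16 17 18 19
     L  W  L  W  L  W  L  W  L  W  L  W  L  W  L  W  L  W  L  W
Position 19 is W, so the first player wins.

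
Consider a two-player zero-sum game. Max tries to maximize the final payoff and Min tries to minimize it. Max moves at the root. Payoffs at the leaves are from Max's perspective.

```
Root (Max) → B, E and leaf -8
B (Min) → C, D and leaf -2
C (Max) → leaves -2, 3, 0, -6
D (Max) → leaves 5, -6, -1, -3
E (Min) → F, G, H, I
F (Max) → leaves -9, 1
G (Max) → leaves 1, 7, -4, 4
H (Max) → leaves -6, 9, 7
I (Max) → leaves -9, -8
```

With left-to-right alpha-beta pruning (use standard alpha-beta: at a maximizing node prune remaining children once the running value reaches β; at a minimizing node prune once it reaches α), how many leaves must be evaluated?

14

C [α=-∞,β=+∞]: v=3
D [α=-∞,β=3]: v=5 after child 1 ≥ β → β-cutoff, skip 3
B [α=-∞,β=+∞]: v=-2
F [α=-2,β=+∞]: v=1
G [α=-2,β=1]: v=1 after child 1 ≥ β → β-cutoff, skip 3
H [α=-2,β=1]: v=9 after child 2 ≥ β → β-cutoff, skip 1
I [α=-2,β=1]: v=-8
E [α=-2,β=+∞]: v=-8
Root [α=-∞,β=+∞]: v=-2
Leaves evaluated: 14 of 21.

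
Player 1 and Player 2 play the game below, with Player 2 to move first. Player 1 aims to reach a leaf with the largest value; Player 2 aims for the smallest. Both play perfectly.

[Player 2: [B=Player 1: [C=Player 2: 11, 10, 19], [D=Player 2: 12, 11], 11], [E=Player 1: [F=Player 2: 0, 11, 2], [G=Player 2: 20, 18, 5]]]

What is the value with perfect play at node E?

5

F: min(0, 11, 2) = 0
G: min(20, 18, 5) = 5
E: max(0, 5) = 5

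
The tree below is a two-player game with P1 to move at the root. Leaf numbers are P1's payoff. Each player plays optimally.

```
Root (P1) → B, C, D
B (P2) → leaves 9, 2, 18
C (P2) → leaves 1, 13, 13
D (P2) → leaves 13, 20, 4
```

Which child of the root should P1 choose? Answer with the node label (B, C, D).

D

B (P2): min(9, 2, 18) = 2
C (P2): min(1, 13, 13) = 1
D (P2): min(13, 20, 4) = 4
Root (P1): max(2, 1, 4) = 4
P1 picks the child with the highest value: D (value 4).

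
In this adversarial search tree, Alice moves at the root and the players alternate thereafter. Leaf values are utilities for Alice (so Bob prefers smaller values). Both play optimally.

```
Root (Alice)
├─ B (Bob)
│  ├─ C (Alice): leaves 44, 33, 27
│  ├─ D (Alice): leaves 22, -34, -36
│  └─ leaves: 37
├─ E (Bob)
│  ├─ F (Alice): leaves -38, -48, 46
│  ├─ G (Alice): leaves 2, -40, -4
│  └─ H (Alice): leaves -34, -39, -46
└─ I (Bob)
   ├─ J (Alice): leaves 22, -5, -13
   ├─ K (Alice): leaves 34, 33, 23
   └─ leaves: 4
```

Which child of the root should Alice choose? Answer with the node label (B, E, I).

C (Alice): max(44, 33, 27) = 44
D (Alice): max(22, -34, -36) = 22
B (Bob): min(44, 22, 37) = 22
F (Alice): max(-38, -48, 46) = 46
G (Alice): max(2, -40, -4) = 2
H (Alice): max(-34, -39, -46) = -34
E (Bob): min(46, 2, -34) = -34
J (Alice): max(22, -5, -13) = 22
K (Alice): max(34, 33, 23) = 34
I (Bob): min(22, 34, 4) = 4
Root (Alice): max(22, -34, 4) = 22
Alice picks the child with the highest value: B (value 22).

B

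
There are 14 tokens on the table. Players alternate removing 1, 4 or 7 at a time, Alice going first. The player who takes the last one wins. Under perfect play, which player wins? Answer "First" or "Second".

First

Mark each pile size as W (mover wins) or L (mover loses):
i:   0  1  2  3  4  5  6  7  8  9 10 11 12 13 14
     L  W  L  W  W  L  W  W  L  W  L  W  W  L  W
Position 14 is W, so the first player wins.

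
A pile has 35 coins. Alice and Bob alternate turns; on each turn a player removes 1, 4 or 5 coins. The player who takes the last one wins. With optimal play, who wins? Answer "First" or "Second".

i:   0  1  2  3  4  5  6  7  8  9 10 11 12 13 14 15 16 17 18 19 20 21 22 23 24 25 26 27 28 29 30 31 32 33 34 35
     L  W  L  W  W  W  W  W  L  W  L  W  W  W  W  W  L  W  L  W  W  W  W  W  L  W  L  W  W  W  W  W  L  W  L  W
Position 35 is W, so the first player wins.

First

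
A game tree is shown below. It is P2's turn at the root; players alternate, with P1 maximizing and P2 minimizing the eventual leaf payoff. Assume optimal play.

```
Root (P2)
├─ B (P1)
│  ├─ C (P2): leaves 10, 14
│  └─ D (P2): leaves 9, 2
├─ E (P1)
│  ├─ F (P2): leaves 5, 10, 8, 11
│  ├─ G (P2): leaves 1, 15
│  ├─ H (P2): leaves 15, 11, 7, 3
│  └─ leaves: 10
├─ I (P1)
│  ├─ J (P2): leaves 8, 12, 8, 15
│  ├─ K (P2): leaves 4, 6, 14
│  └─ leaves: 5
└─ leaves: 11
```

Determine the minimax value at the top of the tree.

C (P2): min(10, 14) = 10
D (P2): min(9, 2) = 2
B (P1): max(10, 2) = 10
F (P2): min(5, 10, 8, 11) = 5
G (P2): min(1, 15) = 1
H (P2): min(15, 11, 7, 3) = 3
E (P1): max(5, 1, 3, 10) = 10
J (P2): min(8, 12, 8, 15) = 8
K (P2): min(4, 6, 14) = 4
I (P1): max(8, 4, 5) = 8
Root (P2): min(10, 10, 8, 11) = 8

8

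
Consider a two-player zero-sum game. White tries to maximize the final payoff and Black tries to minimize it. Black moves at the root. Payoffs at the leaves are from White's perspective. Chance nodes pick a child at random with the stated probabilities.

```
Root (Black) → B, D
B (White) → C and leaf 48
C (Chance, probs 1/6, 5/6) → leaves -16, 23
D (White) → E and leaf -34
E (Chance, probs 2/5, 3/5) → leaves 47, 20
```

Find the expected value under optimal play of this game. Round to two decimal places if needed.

C (Chance): 1/6·-16 + 5/6·23 = 16.5
B (White): max(16.5, 48) = 48
E (Chance): 2/5·47 + 3/5·20 = 30.8
D (White): max(30.8, -34) = 30.8
Root (Black): min(48, 30.8) = 30.8

30.8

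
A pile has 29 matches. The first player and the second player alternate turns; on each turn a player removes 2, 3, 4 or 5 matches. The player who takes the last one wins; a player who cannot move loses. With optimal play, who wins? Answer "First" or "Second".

Second

i:   0  1  2  3  4  5  6  7  8  9 10 11 12 13 14 15 16 17 18 19 20 21 22 23 24 25 26 27 28 29
     L  L  W  W  W  W  W  L  L  W  W  W  W  W  L  L  W  W  W  W  W  L  L  W  W  W  W  W  L  L
Position 29 is L, so the second player wins.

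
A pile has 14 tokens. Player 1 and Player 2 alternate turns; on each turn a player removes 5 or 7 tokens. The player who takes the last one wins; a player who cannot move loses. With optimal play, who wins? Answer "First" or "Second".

i:   0  1  2  3  4  5  6  7  8  9 10 11 12 13 14
     L  L  L  L  L  W  W  W  W  W  W  W  L  L  L
Position 14 is L, so the second player wins.

Second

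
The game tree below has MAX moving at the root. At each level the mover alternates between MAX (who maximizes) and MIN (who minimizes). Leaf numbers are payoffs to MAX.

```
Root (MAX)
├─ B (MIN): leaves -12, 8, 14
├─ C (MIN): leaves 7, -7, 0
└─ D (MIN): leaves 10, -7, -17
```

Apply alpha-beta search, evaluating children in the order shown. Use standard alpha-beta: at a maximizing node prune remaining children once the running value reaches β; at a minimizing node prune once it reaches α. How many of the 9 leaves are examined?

8

B [α=-∞,β=+∞]: v=-12
C [α=-12,β=+∞]: v=-7
D [α=-7,β=+∞]: v=-7 after child 2 ≤ α → α-cutoff, skip 1
Root [α=-∞,β=+∞]: v=-7
Leaves evaluated: 8 of 9.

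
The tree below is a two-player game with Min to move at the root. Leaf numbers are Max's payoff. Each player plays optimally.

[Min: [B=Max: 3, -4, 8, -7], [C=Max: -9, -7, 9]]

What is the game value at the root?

B (Max): max(3, -4, 8, -7) = 8
C (Max): max(-9, -7, 9) = 9
Root (Min): min(8, 9) = 8

8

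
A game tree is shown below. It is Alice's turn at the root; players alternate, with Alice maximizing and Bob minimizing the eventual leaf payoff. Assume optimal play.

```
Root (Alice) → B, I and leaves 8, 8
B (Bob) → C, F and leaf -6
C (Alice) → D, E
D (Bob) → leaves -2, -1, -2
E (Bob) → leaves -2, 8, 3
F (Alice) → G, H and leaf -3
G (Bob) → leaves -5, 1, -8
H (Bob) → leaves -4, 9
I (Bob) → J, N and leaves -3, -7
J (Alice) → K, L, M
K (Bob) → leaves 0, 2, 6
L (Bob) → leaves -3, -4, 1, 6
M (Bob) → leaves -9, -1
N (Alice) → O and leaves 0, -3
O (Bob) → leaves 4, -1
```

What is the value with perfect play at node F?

G: min(-5, 1, -8) = -8
H: min(-4, 9) = -4
F: max(-8, -4, -3) = -3

-3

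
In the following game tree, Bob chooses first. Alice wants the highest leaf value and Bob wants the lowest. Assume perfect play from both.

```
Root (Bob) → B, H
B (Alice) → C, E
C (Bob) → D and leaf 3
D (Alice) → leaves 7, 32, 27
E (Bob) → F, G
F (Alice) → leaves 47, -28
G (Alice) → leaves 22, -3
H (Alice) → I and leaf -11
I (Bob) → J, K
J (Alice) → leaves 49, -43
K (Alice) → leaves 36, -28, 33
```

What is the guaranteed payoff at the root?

D (Alice): max(7, 32, 27) = 32
C (Bob): min(32, 3) = 3
F (Alice): max(47, -28) = 47
G (Alice): max(22, -3) = 22
E (Bob): min(47, 22) = 22
B (Alice): max(3, 22) = 22
J (Alice): max(49, -43) = 49
K (Alice): max(36, -28, 33) = 36
I (Bob): min(49, 36) = 36
H (Alice): max(36, -11) = 36
Root (Bob): min(22, 36) = 22

22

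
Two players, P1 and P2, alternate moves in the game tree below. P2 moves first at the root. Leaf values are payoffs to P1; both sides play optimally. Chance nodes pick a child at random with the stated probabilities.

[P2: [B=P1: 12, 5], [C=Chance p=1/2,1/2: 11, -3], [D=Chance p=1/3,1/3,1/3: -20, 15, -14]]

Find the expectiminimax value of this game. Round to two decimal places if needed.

-6.33

B (P1): max(12, 5) = 12
C (Chance): 1/2·11 + 1/2·-3 = 4
D (Chance): 1/3·-20 + 1/3·15 + 1/3·-14 = -6.33
Root (P2): min(12, 4, -6.33) = -6.33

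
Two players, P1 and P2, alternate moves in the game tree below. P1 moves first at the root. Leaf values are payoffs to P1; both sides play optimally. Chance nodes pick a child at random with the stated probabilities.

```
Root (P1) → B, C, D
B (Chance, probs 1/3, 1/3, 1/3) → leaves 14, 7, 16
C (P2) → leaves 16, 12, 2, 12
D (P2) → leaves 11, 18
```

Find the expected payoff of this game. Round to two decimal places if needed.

B (Chance): 1/3·14 + 1/3·7 + 1/3·16 = 12.33
C (P2): min(16, 12, 2, 12) = 2
D (P2): min(11, 18) = 11
Root (P1): max(12.33, 2, 11) = 12.33

12.33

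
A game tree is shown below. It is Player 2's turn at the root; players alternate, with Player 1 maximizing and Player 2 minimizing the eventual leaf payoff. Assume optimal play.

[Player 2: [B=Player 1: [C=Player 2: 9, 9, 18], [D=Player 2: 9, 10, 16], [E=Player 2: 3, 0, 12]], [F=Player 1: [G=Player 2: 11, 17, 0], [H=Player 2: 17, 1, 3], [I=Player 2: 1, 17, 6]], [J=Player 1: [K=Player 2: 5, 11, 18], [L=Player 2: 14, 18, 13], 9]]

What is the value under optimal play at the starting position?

1

C (Player 2): min(9, 9, 18) = 9
D (Player 2): min(9, 10, 16) = 9
E (Player 2): min(3, 0, 12) = 0
B (Player 1): max(9, 9, 0) = 9
G (Player 2): min(11, 17, 0) = 0
H (Player 2): min(17, 1, 3) = 1
I (Player 2): min(1, 17, 6) = 1
F (Player 1): max(0, 1, 1) = 1
K (Player 2): min(5, 11, 18) = 5
L (Player 2): min(14, 18, 13) = 13
J (Player 1): max(5, 13, 9) = 13
Root (Player 2): min(9, 1, 13) = 1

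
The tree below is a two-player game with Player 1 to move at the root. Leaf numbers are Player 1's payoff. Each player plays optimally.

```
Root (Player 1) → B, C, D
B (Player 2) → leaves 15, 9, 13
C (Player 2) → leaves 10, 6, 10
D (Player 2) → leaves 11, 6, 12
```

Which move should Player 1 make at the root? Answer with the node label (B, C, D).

B (Player 2): min(15, 9, 13) = 9
C (Player 2): min(10, 6, 10) = 6
D (Player 2): min(11, 6, 12) = 6
Root (Player 1): max(9, 6, 6) = 9
Player 1 picks the child with the highest value: B (value 9).

B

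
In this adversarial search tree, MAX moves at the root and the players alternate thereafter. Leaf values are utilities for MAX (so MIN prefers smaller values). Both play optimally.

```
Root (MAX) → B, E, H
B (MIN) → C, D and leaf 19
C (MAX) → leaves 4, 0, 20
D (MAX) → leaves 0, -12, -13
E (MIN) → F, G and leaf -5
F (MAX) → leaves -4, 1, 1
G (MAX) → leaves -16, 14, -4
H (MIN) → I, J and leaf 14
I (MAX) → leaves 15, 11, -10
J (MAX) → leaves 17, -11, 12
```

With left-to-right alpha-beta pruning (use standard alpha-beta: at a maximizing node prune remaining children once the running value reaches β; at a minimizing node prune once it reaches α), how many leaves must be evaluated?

C [α=-∞,β=+∞]: v=20
D [α=-∞,β=20]: v=0
B [α=-∞,β=+∞]: v=0
F [α=0,β=+∞]: v=1
G [α=0,β=1]: v=14 after child 2 ≥ β → β-cutoff, skip 1
E [α=0,β=+∞]: v=-5
I [α=0,β=+∞]: v=15
J [α=0,β=15]: v=17 after child 1 ≥ β → β-cutoff, skip 2
H [α=0,β=+∞]: v=14
Root [α=-∞,β=+∞]: v=14
Leaves evaluated: 18 of 21.

18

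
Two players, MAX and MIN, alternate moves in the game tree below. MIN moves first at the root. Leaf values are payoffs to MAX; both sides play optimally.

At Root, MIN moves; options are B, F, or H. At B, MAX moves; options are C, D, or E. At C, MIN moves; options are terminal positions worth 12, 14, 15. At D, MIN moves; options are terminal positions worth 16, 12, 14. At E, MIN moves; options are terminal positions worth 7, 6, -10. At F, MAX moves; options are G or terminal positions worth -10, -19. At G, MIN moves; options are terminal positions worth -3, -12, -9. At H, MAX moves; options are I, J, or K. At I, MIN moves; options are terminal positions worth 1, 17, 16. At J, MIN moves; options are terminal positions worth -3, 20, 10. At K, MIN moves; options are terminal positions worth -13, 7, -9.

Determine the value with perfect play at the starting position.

-10

C (MIN): min(12, 14, 15) = 12
D (MIN): min(16, 12, 14) = 12
E (MIN): min(7, 6, -10) = -10
B (MAX): max(12, 12, -10) = 12
G (MIN): min(-3, -12, -9) = -12
F (MAX): max(-12, -10, -19) = -10
I (MIN): min(1, 17, 16) = 1
J (MIN): min(-3, 20, 10) = -3
K (MIN): min(-13, 7, -9) = -13
H (MAX): max(1, -3, -13) = 1
Root (MIN): min(12, -10, 1) = -10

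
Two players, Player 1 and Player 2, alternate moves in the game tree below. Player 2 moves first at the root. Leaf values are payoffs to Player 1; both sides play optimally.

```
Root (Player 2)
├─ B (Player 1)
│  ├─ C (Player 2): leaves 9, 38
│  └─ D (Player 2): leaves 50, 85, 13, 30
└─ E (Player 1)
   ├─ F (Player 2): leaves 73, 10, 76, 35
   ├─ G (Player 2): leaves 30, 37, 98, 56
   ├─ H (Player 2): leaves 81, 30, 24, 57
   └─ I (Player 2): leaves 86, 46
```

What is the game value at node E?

F: min(73, 10, 76, 35) = 10
G: min(30, 37, 98, 56) = 30
H: min(81, 30, 24, 57) = 24
I: min(86, 46) = 46
E: max(10, 30, 24, 46) = 46

46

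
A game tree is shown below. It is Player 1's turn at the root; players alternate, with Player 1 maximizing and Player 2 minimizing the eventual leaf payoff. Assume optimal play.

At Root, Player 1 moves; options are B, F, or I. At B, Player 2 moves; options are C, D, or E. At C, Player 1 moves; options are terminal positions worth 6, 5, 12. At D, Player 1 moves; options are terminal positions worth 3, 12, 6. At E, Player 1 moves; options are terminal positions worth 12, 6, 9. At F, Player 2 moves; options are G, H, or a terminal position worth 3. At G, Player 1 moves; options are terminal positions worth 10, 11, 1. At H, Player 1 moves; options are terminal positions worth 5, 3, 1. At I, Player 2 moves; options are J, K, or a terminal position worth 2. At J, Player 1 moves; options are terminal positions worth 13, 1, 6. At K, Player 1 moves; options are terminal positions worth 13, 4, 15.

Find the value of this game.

12

C (Player 1): max(6, 5, 12) = 12
D (Player 1): max(3, 12, 6) = 12
E (Player 1): max(12, 6, 9) = 12
B (Player 2): min(12, 12, 12) = 12
G (Player 1): max(10, 11, 1) = 11
H (Player 1): max(5, 3, 1) = 5
F (Player 2): min(11, 5, 3) = 3
J (Player 1): max(13, 1, 6) = 13
K (Player 1): max(13, 4, 15) = 15
I (Player 2): min(13, 15, 2) = 2
Root (Player 1): max(12, 3, 2) = 12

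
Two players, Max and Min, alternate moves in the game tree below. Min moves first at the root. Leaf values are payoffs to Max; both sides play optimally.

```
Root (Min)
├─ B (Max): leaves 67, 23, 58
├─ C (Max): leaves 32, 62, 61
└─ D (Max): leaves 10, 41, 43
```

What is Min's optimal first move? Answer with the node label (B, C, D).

D

B (Max): max(67, 23, 58) = 67
C (Max): max(32, 62, 61) = 62
D (Max): max(10, 41, 43) = 43
Root (Min): min(67, 62, 43) = 43
Min picks the child with the lowest value: D (value 43).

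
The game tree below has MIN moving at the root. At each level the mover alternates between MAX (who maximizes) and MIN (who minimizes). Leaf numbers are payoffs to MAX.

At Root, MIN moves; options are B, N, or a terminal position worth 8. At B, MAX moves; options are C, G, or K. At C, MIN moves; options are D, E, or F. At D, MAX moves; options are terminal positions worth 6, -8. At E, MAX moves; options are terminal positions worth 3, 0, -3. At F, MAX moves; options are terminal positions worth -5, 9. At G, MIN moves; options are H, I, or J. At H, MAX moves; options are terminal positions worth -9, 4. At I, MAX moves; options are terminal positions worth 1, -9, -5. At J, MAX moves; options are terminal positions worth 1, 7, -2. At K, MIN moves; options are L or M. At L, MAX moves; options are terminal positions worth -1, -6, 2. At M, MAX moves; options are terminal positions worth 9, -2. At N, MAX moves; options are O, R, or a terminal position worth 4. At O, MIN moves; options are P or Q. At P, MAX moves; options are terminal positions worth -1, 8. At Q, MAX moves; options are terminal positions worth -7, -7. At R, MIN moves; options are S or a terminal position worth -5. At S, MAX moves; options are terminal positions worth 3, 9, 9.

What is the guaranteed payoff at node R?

S: max(3, 9, 9) = 9
R: min(9, -5) = -5

-5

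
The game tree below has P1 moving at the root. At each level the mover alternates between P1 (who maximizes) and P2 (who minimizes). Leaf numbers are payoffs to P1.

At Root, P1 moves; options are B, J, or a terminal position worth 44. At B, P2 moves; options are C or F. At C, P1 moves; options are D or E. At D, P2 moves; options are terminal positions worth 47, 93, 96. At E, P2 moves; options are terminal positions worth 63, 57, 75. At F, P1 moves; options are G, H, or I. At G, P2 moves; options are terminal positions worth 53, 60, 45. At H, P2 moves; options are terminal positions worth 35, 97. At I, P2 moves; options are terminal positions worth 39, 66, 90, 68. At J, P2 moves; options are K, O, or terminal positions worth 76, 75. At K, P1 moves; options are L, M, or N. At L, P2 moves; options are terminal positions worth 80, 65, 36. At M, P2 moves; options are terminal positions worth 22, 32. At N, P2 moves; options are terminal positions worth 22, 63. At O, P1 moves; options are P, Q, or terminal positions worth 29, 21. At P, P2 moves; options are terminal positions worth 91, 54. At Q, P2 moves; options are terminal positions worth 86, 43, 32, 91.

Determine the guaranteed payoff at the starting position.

D (P2): min(47, 93, 96) = 47
E (P2): min(63, 57, 75) = 57
C (P1): max(47, 57) = 57
G (P2): min(53, 60, 45) = 45
H (P2): min(35, 97) = 35
I (P2): min(39, 66, 90, 68) = 39
F (P1): max(45, 35, 39) = 45
B (P2): min(57, 45) = 45
L (P2): min(80, 65, 36) = 36
M (P2): min(22, 32) = 22
N (P2): min(22, 63) = 22
K (P1): max(36, 22, 22) = 36
P (P2): min(91, 54) = 54
Q (P2): min(86, 43, 32, 91) = 32
O (P1): max(54, 32, 29, 21) = 54
J (P2): min(36, 54, 76, 75) = 36
Root (P1): max(45, 36, 44) = 45

45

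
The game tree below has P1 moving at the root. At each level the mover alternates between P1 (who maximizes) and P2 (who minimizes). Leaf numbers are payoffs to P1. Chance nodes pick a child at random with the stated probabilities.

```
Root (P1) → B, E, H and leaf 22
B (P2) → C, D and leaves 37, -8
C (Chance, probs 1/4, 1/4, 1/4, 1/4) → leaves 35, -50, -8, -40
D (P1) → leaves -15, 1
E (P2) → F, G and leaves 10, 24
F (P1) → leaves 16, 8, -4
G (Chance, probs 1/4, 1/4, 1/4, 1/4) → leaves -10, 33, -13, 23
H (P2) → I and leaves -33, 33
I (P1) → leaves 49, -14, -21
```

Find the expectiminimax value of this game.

C (Chance): 1/4·35 + 1/4·-50 + 1/4·-8 + 1/4·-40 = -15.75
D (P1): max(-15, 1) = 1
B (P2): min(-15.75, 1, 37, -8) = -15.75
F (P1): max(16, 8, -4) = 16
G (Chance): 1/4·-10 + 1/4·33 + 1/4·-13 + 1/4·23 = 8.25
E (P2): min(16, 8.25, 10, 24) = 8.25
I (P1): max(49, -14, -21) = 49
H (P2): min(49, -33, 33) = -33
Root (P1): max(-15.75, 8.25, -33, 22) = 22

22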